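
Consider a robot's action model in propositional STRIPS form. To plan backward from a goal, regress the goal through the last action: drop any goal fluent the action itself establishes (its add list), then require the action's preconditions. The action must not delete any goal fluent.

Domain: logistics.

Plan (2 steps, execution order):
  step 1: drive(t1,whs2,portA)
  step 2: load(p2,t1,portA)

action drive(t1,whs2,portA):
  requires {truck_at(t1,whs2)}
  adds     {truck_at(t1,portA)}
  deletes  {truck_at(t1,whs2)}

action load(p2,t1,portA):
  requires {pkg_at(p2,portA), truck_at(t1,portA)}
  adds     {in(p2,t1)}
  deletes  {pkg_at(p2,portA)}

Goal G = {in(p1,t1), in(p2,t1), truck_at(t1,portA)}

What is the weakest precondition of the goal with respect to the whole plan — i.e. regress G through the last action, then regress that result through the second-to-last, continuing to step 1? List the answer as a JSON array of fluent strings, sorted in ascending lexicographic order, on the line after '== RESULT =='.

Regress step by step:
  through step 2 (load(p2,t1,portA)): drop {in(p2,t1)}, keep {in(p1,t1), truck_at(t1,portA)}, require {pkg_at(p2,portA), truck_at(t1,portA)}
    → {in(p1,t1), pkg_at(p2,portA), truck_at(t1,portA)}
  through step 1 (drive(t1,whs2,portA)): drop {truck_at(t1,portA)}, keep {in(p1,t1), pkg_at(p2,portA)}, require {truck_at(t1,whs2)}
    → {in(p1,t1), pkg_at(p2,portA), truck_at(t1,whs2)}

== RESULT ==
["in(p1,t1)", "pkg_at(p2,portA)", "truck_at(t1,whs2)"]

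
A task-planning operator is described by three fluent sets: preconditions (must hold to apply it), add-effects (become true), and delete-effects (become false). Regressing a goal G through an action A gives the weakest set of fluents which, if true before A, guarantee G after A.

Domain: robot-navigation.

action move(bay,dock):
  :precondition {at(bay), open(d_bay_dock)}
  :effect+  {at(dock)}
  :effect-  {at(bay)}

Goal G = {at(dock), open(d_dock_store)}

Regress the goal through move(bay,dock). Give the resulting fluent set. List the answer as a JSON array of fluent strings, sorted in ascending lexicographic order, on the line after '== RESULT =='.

Regress:
  G ∩ del = {}  (empty — regression defined)
  G \ add = {at(dock), open(d_dock_store)} \ {at(dock)} = {open(d_dock_store)}
  ∪ pre   = {open(d_dock_store)} ∪ {at(bay), open(d_bay_dock)}
          = {at(bay), open(d_bay_dock), open(d_dock_store)}

== RESULT ==
["at(bay)", "open(d_bay_dock)", "open(d_dock_store)"]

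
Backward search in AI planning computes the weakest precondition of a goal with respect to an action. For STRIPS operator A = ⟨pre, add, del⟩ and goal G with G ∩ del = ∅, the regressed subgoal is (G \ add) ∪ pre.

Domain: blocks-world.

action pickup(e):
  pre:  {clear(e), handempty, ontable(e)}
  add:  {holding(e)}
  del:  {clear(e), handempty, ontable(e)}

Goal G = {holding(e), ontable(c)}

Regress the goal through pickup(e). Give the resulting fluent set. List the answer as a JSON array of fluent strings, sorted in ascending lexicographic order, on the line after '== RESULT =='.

Regress:
  G ∩ del = {}  (empty — regression defined)
  G \ add = {holding(e), ontable(c)} \ {holding(e)} = {ontable(c)}
  ∪ pre   = {ontable(c)} ∪ {clear(e), handempty, ontable(e)}
          = {clear(e), handempty, ontable(c), ontable(e)}

== RESULT ==
["clear(e)", "handempty", "ontable(c)", "ontable(e)"]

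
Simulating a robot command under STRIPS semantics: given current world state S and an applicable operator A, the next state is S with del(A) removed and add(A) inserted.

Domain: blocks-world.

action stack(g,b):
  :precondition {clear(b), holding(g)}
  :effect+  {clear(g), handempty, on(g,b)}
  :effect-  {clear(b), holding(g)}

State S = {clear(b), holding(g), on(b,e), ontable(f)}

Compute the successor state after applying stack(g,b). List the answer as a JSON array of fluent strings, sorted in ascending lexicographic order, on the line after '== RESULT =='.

Compute (S \ del) ∪ add:
  pre ⊆ S: {clear(b), holding(g)} ⊆ S  — applicable
  S \ del = {on(b,e), ontable(f)}
  ∪ add   = {clear(g), handempty, on(b,e), on(g,b), ontable(f)}

== RESULT ==
["clear(g)", "handempty", "on(b,e)", "on(g,b)", "ontable(f)"]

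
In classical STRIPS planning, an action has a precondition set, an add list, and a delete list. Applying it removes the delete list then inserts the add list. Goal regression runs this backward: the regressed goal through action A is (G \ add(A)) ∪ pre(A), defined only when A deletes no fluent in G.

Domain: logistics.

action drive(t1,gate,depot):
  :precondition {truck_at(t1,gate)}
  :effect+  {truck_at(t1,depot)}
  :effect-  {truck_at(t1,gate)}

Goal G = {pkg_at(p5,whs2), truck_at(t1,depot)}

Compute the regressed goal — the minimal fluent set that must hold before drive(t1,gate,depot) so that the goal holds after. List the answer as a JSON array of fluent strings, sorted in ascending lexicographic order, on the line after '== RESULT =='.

Regress:
  G ∩ del = {}  (empty — regression defined)
  G \ add = {pkg_at(p5,whs2), truck_at(t1,depot)} \ {truck_at(t1,depot)} = {pkg_at(p5,whs2)}
  ∪ pre   = {pkg_at(p5,whs2)} ∪ {truck_at(t1,gate)}
          = {pkg_at(p5,whs2), truck_at(t1,gate)}

== RESULT ==
["pkg_at(p5,whs2)", "truck_at(t1,gate)"]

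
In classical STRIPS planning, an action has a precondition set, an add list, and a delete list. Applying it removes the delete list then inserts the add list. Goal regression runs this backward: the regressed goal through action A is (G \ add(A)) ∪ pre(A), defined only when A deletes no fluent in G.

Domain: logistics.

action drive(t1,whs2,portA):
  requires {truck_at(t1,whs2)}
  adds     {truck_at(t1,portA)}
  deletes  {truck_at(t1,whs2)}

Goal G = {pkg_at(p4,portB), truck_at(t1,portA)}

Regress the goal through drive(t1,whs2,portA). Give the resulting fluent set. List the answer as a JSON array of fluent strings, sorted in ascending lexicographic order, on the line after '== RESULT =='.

Regress:
  G ∩ del = {}  (empty — regression defined)
  G \ add = {pkg_at(p4,portB), truck_at(t1,portA)} \ {truck_at(t1,portA)} = {pkg_at(p4,portB)}
  ∪ pre   = {pkg_at(p4,portB)} ∪ {truck_at(t1,whs2)}
          = {pkg_at(p4,portB), truck_at(t1,whs2)}

== RESULT ==
["pkg_at(p4,portB)", "truck_at(t1,whs2)"]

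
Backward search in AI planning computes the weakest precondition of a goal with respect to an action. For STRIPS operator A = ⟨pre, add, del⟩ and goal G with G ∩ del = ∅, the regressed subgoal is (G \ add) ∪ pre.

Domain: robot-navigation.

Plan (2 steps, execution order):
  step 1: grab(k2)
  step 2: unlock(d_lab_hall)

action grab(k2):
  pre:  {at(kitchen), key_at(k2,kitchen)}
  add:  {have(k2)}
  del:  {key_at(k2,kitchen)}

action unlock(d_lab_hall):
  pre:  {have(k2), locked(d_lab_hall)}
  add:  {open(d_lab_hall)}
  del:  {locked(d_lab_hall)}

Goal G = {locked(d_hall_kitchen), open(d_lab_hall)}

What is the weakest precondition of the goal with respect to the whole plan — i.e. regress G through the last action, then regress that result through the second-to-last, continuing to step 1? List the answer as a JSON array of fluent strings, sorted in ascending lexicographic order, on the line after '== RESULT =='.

Regress step by step:
  through step 2 (unlock(d_lab_hall)): drop {open(d_lab_hall)}, keep {locked(d_hall_kitchen)}, require {have(k2), locked(d_lab_hall)}
    → {have(k2), locked(d_hall_kitchen), locked(d_lab_hall)}
  through step 1 (grab(k2)): drop {have(k2)}, keep {locked(d_hall_kitchen), locked(d_lab_hall)}, require {at(kitchen), key_at(k2,kitchen)}
    → {at(kitchen), key_at(k2,kitchen), locked(d_hall_kitchen), locked(d_lab_hall)}

== RESULT ==
["at(kitchen)", "key_at(k2,kitchen)", "locked(d_hall_kitchen)", "locked(d_lab_hall)"]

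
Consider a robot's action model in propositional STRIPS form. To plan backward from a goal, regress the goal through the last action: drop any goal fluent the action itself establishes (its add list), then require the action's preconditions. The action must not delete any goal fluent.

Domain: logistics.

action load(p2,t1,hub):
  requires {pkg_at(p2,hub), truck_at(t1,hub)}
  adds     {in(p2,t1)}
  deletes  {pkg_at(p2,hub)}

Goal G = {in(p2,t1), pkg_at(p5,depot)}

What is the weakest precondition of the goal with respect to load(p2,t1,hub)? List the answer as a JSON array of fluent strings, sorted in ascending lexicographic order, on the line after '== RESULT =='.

Regress:
  G ∩ del = {}  (empty — regression defined)
  G \ add = {in(p2,t1), pkg_at(p5,depot)} \ {in(p2,t1)} = {pkg_at(p5,depot)}
  ∪ pre   = {pkg_at(p5,depot)} ∪ {pkg_at(p2,hub), truck_at(t1,hub)}
          = {pkg_at(p2,hub), pkg_at(p5,depot), truck_at(t1,hub)}

== RESULT ==
["pkg_at(p2,hub)", "pkg_at(p5,depot)", "truck_at(t1,hub)"]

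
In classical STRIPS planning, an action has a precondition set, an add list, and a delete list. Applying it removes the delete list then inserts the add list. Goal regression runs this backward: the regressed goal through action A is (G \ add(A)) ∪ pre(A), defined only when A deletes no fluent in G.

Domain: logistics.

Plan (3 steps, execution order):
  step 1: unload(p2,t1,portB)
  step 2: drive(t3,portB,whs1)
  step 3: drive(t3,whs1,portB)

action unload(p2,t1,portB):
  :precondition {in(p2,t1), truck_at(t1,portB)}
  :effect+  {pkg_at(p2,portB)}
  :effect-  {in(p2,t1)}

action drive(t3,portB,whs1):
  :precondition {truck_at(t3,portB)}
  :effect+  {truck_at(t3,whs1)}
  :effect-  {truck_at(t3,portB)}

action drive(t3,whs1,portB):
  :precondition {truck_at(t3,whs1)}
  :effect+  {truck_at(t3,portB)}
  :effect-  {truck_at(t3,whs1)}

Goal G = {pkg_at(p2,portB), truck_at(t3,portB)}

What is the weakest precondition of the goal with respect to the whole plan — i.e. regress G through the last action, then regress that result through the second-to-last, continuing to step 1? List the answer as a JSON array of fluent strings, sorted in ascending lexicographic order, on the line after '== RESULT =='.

Regress step by step:
  through step 3 (drive(t3,whs1,portB)): drop {truck_at(t3,portB)}, keep {pkg_at(p2,portB)}, require {truck_at(t3,whs1)}
    → {pkg_at(p2,portB), truck_at(t3,whs1)}
  through step 2 (drive(t3,portB,whs1)): drop {truck_at(t3,whs1)}, keep {pkg_at(p2,portB)}, require {truck_at(t3,portB)}
    → {pkg_at(p2,portB), truck_at(t3,portB)}
  through step 1 (unload(p2,t1,portB)): drop {pkg_at(p2,portB)}, keep {truck_at(t3,portB)}, require {in(p2,t1), truck_at(t1,portB)}
    → {in(p2,t1), truck_at(t1,portB), truck_at(t3,portB)}

== RESULT ==
["in(p2,t1)", "truck_at(t1,portB)", "truck_at(t3,portB)"]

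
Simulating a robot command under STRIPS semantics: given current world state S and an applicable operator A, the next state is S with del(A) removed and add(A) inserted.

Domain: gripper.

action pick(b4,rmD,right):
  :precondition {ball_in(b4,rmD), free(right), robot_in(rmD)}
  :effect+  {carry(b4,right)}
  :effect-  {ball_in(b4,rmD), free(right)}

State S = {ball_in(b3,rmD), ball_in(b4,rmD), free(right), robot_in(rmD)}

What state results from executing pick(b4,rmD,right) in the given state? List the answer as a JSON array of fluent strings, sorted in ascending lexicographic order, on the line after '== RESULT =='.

Compute (S \ del) ∪ add:
  pre ⊆ S: {ball_in(b4,rmD), free(right), robot_in(rmD)} ⊆ S  — applicable
  S \ del = {ball_in(b3,rmD), robot_in(rmD)}
  ∪ add   = {ball_in(b3,rmD), carry(b4,right), robot_in(rmD)}

== RESULT ==
["ball_in(b3,rmD)", "carry(b4,right)", "robot_in(rmD)"]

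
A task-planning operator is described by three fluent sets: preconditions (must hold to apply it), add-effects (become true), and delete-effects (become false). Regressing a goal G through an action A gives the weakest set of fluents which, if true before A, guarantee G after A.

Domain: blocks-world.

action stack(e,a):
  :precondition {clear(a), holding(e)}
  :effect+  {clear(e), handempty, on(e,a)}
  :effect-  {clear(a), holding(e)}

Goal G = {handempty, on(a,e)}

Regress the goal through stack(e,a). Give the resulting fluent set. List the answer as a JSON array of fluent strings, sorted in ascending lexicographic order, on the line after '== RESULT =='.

Compute (G \ add) ∪ pre:
  G ∩ del = {}  (empty — regression defined)
  G \ add = {handempty, on(a,e)} \ {clear(e), handempty, on(e,a)} = {on(a,e)}
  ∪ pre   = {on(a,e)} ∪ {clear(a), holding(e)}
          = {clear(a), holding(e), on(a,e)}

== RESULT ==
["clear(a)", "holding(e)", "on(a,e)"]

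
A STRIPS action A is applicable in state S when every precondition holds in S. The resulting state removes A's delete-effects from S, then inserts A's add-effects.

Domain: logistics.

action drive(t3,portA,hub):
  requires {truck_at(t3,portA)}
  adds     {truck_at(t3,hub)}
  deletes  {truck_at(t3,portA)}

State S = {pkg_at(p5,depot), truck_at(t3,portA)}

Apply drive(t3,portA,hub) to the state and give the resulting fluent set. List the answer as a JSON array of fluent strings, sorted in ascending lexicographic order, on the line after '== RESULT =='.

Progress:
  pre ⊆ S: {truck_at(t3,portA)} ⊆ S  — applicable
  S \ del = {pkg_at(p5,depot)}
  ∪ add   = {pkg_at(p5,depot), truck_at(t3,hub)}

== RESULT ==
["pkg_at(p5,depot)", "truck_at(t3,hub)"]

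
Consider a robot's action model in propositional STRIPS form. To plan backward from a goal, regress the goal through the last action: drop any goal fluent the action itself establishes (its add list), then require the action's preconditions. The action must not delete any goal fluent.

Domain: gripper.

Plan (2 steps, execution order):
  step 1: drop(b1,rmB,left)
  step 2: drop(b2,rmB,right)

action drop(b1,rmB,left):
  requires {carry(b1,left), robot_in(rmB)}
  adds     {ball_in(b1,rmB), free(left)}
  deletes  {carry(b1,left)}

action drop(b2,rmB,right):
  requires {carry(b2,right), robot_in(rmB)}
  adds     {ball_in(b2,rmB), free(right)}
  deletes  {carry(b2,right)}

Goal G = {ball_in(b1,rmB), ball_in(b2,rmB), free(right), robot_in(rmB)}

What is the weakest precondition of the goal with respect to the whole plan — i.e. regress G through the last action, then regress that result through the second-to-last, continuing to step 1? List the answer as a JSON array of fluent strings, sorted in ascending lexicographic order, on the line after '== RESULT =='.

Work backward from the goal:
  through step 2 (drop(b2,rmB,right)): drop {ball_in(b2,rmB), free(right)}, keep {ball_in(b1,rmB), robot_in(rmB)}, require {carry(b2,right), robot_in(rmB)}
    → {ball_in(b1,rmB), carry(b2,right), robot_in(rmB)}
  through step 1 (drop(b1,rmB,left)): drop {ball_in(b1,rmB)}, keep {carry(b2,right), robot_in(rmB)}, require {carry(b1,left), robot_in(rmB)}
    → {carry(b1,left), carry(b2,right), robot_in(rmB)}

== RESULT ==
["carry(b1,left)", "carry(b2,right)", "robot_in(rmB)"]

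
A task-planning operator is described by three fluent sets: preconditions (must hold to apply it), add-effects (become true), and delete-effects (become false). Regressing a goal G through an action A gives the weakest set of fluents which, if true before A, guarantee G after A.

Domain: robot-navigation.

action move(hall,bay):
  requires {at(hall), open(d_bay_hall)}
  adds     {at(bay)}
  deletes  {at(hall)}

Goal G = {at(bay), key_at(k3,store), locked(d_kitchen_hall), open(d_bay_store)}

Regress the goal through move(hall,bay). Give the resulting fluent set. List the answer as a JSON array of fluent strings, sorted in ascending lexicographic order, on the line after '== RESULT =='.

Compute (G \ add) ∪ pre:
  G ∩ del = {}  (empty — regression defined)
  G \ add = {at(bay), key_at(k3,store), locked(d_kitchen_hall), open(d_bay_store)} \ {at(bay)} = {key_at(k3,store), locked(d_kitchen_hall), open(d_bay_store)}
  ∪ pre   = {key_at(k3,store), locked(d_kitchen_hall), open(d_bay_store)} ∪ {at(hall), open(d_bay_hall)}
          = {at(hall), key_at(k3,store), locked(d_kitchen_hall), open(d_bay_hall), open(d_bay_store)}

== RESULT ==
["at(hall)", "key_at(k3,store)", "locked(d_kitchen_hall)", "open(d_bay_hall)", "open(d_bay_store)"]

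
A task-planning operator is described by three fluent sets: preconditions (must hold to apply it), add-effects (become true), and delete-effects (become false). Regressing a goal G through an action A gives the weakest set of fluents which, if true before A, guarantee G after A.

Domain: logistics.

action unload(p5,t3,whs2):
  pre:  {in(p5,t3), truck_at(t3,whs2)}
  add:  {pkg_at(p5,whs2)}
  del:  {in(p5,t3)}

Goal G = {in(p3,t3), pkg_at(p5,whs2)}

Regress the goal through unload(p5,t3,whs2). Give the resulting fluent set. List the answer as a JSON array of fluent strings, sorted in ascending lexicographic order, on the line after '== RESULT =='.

Regress:
  G ∩ del = {}  (empty — regression defined)
  G \ add = {in(p3,t3), pkg_at(p5,whs2)} \ {pkg_at(p5,whs2)} = {in(p3,t3)}
  ∪ pre   = {in(p3,t3)} ∪ {in(p5,t3), truck_at(t3,whs2)}
          = {in(p3,t3), in(p5,t3), truck_at(t3,whs2)}

== RESULT ==
["in(p3,t3)", "in(p5,t3)", "truck_at(t3,whs2)"]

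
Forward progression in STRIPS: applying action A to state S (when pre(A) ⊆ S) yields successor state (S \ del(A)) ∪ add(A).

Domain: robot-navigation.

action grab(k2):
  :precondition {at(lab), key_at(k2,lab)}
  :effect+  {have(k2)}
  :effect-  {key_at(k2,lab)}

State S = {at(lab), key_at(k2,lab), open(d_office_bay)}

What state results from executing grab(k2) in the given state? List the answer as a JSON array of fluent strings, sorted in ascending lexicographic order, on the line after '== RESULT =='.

Compute (S \ del) ∪ add:
  pre ⊆ S: {at(lab), key_at(k2,lab)} ⊆ S  — applicable
  S \ del = {at(lab), open(d_office_bay)}
  ∪ add   = {at(lab), have(k2), open(d_office_bay)}

== RESULT ==
["at(lab)", "have(k2)", "open(d_office_bay)"]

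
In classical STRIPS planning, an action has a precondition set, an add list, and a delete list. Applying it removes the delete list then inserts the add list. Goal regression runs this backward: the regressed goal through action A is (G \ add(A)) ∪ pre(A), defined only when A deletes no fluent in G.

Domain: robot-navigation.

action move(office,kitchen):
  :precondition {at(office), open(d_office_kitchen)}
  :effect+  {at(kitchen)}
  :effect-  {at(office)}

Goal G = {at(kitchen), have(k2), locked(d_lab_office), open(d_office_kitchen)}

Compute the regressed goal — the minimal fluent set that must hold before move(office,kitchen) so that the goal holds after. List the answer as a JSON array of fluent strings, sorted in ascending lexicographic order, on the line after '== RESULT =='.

Compute (G \ add) ∪ pre:
  G ∩ del = {}  (empty — regression defined)
  G \ add = {at(kitchen), have(k2), locked(d_lab_office), open(d_office_kitchen)} \ {at(kitchen)} = {have(k2), locked(d_lab_office), open(d_office_kitchen)}
  ∪ pre   = {have(k2), locked(d_lab_office), open(d_office_kitchen)} ∪ {at(office), open(d_office_kitchen)}
          = {at(office), have(k2), locked(d_lab_office), open(d_office_kitchen)}

== RESULT ==
["at(office)", "have(k2)", "locked(d_lab_office)", "open(d_office_kitchen)"]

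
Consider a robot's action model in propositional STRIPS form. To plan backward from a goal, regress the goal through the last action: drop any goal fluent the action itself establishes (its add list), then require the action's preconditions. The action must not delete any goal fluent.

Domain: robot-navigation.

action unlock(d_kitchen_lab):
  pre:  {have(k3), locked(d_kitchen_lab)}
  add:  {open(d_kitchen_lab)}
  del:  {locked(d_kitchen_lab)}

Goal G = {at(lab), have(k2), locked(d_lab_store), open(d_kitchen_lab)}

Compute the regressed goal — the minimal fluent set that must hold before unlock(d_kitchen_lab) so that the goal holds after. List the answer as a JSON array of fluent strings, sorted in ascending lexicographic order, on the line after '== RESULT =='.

Compute (G \ add) ∪ pre:
  G ∩ del = {}  (empty — regression defined)
  G \ add = {at(lab), have(k2), locked(d_lab_store), open(d_kitchen_lab)} \ {open(d_kitchen_lab)} = {at(lab), have(k2), locked(d_lab_store)}
  ∪ pre   = {at(lab), have(k2), locked(d_lab_store)} ∪ {have(k3), locked(d_kitchen_lab)}
          = {at(lab), have(k2), have(k3), locked(d_kitchen_lab), locked(d_lab_store)}

== RESULT ==
["at(lab)", "have(k2)", "have(k3)", "locked(d_kitchen_lab)", "locked(d_lab_store)"]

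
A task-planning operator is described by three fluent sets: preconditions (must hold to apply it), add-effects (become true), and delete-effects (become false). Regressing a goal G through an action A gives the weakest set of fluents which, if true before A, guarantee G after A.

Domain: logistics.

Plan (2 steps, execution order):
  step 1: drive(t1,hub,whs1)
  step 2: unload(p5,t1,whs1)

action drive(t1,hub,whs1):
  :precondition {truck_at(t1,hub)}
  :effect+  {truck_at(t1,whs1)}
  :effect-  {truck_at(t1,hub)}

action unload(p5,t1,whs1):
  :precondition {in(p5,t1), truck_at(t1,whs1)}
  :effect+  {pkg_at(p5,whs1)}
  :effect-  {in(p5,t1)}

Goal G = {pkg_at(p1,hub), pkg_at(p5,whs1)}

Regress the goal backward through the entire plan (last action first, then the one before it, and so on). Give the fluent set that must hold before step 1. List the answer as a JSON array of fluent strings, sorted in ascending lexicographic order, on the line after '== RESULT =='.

Regress step by step:
  through step 2 (unload(p5,t1,whs1)): drop {pkg_at(p5,whs1)}, keep {pkg_at(p1,hub)}, require {in(p5,t1), truck_at(t1,whs1)}
    → {in(p5,t1), pkg_at(p1,hub), truck_at(t1,whs1)}
  through step 1 (drive(t1,hub,whs1)): drop {truck_at(t1,whs1)}, keep {in(p5,t1), pkg_at(p1,hub)}, require {truck_at(t1,hub)}
    → {in(p5,t1), pkg_at(p1,hub), truck_at(t1,hub)}

== RESULT ==
["in(p5,t1)", "pkg_at(p1,hub)", "truck_at(t1,hub)"]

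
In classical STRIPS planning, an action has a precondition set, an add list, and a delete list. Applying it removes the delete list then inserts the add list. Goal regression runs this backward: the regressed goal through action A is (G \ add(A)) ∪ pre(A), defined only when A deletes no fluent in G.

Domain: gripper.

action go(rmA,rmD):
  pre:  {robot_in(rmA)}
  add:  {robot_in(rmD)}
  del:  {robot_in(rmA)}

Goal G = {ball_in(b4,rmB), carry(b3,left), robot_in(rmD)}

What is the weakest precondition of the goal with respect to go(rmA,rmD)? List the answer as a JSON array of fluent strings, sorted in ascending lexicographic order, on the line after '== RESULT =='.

Compute (G \ add) ∪ pre:
  G ∩ del = {}  (empty — regression defined)
  G \ add = {ball_in(b4,rmB), carry(b3,left), robot_in(rmD)} \ {robot_in(rmD)} = {ball_in(b4,rmB), carry(b3,left)}
  ∪ pre   = {ball_in(b4,rmB), carry(b3,left)} ∪ {robot_in(rmA)}
          = {ball_in(b4,rmB), carry(b3,left), robot_in(rmA)}

== RESULT ==
["ball_in(b4,rmB)", "carry(b3,left)", "robot_in(rmA)"]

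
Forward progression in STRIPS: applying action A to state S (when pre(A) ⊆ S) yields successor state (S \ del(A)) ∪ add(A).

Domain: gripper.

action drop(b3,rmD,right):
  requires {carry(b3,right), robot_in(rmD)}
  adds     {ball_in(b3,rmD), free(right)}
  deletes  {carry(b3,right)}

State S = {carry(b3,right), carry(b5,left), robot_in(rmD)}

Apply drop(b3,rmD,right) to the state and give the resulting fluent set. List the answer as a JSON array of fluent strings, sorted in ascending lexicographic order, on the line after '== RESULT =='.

Progress:
  pre ⊆ S: {carry(b3,right), robot_in(rmD)} ⊆ S  — applicable
  S \ del = {carry(b5,left), robot_in(rmD)}
  ∪ add   = {ball_in(b3,rmD), carry(b5,left), free(right), robot_in(rmD)}

== RESULT ==
["ball_in(b3,rmD)", "carry(b5,left)", "free(right)", "robot_in(rmD)"]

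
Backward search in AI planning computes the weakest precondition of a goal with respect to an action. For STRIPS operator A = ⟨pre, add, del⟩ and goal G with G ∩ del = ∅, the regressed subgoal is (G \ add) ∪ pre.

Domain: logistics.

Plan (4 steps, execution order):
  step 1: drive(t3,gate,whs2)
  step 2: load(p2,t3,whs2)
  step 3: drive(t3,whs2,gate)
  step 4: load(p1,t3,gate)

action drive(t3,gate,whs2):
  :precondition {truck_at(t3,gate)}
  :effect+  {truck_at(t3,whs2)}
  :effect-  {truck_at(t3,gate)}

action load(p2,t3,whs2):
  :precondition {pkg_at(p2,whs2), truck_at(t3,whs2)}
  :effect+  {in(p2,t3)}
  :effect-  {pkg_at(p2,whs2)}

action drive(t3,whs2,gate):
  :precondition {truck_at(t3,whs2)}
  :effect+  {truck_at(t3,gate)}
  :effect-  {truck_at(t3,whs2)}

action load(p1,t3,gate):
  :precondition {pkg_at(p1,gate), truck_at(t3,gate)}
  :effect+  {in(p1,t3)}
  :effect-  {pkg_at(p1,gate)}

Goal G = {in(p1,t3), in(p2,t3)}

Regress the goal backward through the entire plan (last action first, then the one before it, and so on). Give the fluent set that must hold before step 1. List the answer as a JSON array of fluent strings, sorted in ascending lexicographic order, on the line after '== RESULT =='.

Regress step by step:
  through step 4 (load(p1,t3,gate)): drop {in(p1,t3)}, keep {in(p2,t3)}, require {pkg_at(p1,gate), truck_at(t3,gate)}
    → {in(p2,t3), pkg_at(p1,gate), truck_at(t3,gate)}
  through step 3 (drive(t3,whs2,gate)): drop {truck_at(t3,gate)}, keep {in(p2,t3), pkg_at(p1,gate)}, require {truck_at(t3,whs2)}
    → {in(p2,t3), pkg_at(p1,gate), truck_at(t3,whs2)}
  through step 2 (load(p2,t3,whs2)): drop {in(p2,t3)}, keep {pkg_at(p1,gate), truck_at(t3,whs2)}, require {pkg_at(p2,whs2), truck_at(t3,whs2)}
    → {pkg_at(p1,gate), pkg_at(p2,whs2), truck_at(t3,whs2)}
  through step 1 (drive(t3,gate,whs2)): drop {truck_at(t3,whs2)}, keep {pkg_at(p1,gate), pkg_at(p2,whs2)}, require {truck_at(t3,gate)}
    → {pkg_at(p1,gate), pkg_at(p2,whs2), truck_at(t3,gate)}

== RESULT ==
["pkg_at(p1,gate)", "pkg_at(p2,whs2)", "truck_at(t3,gate)"]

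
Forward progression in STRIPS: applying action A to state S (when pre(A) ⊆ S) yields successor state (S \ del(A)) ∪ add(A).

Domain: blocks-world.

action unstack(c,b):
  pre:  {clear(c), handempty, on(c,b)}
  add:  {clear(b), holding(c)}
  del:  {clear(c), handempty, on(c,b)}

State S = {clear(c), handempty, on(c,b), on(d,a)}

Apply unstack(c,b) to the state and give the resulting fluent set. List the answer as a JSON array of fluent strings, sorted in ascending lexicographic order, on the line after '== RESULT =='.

Compute (S \ del) ∪ add:
  pre ⊆ S: {clear(c), handempty, on(c,b)} ⊆ S  — applicable
  S \ del = {on(d,a)}
  ∪ add   = {clear(b), holding(c), on(d,a)}

== RESULT ==
["clear(b)", "holding(c)", "on(d,a)"]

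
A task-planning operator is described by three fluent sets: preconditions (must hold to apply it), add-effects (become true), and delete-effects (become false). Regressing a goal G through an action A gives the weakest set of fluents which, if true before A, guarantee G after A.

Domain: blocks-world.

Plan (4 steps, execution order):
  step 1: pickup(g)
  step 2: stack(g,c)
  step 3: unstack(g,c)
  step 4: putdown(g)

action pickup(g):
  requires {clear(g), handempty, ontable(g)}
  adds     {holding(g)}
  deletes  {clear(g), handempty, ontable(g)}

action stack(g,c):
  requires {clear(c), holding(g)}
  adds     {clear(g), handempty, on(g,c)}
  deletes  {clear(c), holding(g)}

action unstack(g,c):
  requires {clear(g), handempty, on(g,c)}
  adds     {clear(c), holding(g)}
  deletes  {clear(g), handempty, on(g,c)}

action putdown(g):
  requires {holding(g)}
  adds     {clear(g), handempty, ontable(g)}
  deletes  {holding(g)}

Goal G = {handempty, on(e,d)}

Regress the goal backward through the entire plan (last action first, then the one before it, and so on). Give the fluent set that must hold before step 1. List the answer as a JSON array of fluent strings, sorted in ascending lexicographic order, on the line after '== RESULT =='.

Work backward from the goal:
  through step 4 (putdown(g)): drop {handempty}, keep {on(e,d)}, require {holding(g)}
    → {holding(g), on(e,d)}
  through step 3 (unstack(g,c)): drop {holding(g)}, keep {on(e,d)}, require {clear(g), handempty, on(g,c)}
    → {clear(g), handempty, on(e,d), on(g,c)}
  through step 2 (stack(g,c)): drop {clear(g), handempty, on(g,c)}, keep {on(e,d)}, require {clear(c), holding(g)}
    → {clear(c), holding(g), on(e,d)}
  through step 1 (pickup(g)): drop {holding(g)}, keep {clear(c), on(e,d)}, require {clear(g), handempty, ontable(g)}
    → {clear(c), clear(g), handempty, on(e,d), ontable(g)}

== RESULT ==
["clear(c)", "clear(g)", "handempty", "on(e,d)", "ontable(g)"]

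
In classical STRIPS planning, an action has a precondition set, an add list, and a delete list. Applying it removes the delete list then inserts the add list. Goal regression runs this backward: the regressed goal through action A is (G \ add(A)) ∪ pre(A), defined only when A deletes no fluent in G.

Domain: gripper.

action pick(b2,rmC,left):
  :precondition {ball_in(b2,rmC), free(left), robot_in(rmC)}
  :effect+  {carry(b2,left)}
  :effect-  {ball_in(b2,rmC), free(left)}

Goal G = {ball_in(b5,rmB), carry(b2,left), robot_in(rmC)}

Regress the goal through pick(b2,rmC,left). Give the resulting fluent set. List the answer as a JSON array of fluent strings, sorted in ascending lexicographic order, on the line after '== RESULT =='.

Regress:
  G ∩ del = {}  (empty — regression defined)
  G \ add = {ball_in(b5,rmB), carry(b2,left), robot_in(rmC)} \ {carry(b2,left)} = {ball_in(b5,rmB), robot_in(rmC)}
  ∪ pre   = {ball_in(b5,rmB), robot_in(rmC)} ∪ {ball_in(b2,rmC), free(left), robot_in(rmC)}
          = {ball_in(b2,rmC), ball_in(b5,rmB), free(left), robot_in(rmC)}

== RESULT ==
["ball_in(b2,rmC)", "ball_in(b5,rmB)", "free(left)", "robot_in(rmC)"]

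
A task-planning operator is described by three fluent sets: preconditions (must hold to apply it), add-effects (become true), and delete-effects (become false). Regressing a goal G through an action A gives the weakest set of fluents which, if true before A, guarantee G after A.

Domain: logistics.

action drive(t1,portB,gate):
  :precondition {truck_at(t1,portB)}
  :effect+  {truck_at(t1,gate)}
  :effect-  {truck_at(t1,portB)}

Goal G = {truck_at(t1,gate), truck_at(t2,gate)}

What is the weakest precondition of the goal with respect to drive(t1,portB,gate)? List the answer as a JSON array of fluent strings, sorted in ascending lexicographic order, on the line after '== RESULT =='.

Compute (G \ add) ∪ pre:
  G ∩ del = {}  (empty — regression defined)
  G \ add = {truck_at(t1,gate), truck_at(t2,gate)} \ {truck_at(t1,gate)} = {truck_at(t2,gate)}
  ∪ pre   = {truck_at(t2,gate)} ∪ {truck_at(t1,portB)}
          = {truck_at(t1,portB), truck_at(t2,gate)}

== RESULT ==
["truck_at(t1,portB)", "truck_at(t2,gate)"]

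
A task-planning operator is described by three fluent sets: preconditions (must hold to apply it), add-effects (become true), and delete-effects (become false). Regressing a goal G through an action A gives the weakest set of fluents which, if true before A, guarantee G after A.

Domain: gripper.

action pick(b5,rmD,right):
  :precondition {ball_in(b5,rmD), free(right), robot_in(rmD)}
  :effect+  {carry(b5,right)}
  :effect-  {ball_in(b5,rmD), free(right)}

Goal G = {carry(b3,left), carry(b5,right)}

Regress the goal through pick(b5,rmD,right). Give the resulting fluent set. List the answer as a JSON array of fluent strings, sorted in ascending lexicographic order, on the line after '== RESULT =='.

Compute (G \ add) ∪ pre:
  G ∩ del = {}  (empty — regression defined)
  G \ add = {carry(b3,left), carry(b5,right)} \ {carry(b5,right)} = {carry(b3,left)}
  ∪ pre   = {carry(b3,left)} ∪ {ball_in(b5,rmD), free(right), robot_in(rmD)}
          = {ball_in(b5,rmD), carry(b3,left), free(right), robot_in(rmD)}

== RESULT ==
["ball_in(b5,rmD)", "carry(b3,left)", "free(right)", "robot_in(rmD)"]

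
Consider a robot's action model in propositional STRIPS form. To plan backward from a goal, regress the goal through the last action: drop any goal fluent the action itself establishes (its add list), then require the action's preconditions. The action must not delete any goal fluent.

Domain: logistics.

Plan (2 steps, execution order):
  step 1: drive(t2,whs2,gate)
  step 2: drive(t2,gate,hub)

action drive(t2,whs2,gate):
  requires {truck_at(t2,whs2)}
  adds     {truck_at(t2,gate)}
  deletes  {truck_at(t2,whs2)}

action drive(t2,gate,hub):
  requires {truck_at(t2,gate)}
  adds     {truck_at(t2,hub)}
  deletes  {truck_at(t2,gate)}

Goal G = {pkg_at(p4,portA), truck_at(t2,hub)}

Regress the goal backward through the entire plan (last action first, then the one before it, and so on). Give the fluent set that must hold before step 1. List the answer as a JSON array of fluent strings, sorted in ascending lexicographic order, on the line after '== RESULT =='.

Work backward from the goal:
  through step 2 (drive(t2,gate,hub)): drop {truck_at(t2,hub)}, keep {pkg_at(p4,portA)}, require {truck_at(t2,gate)}
    → {pkg_at(p4,portA), truck_at(t2,gate)}
  through step 1 (drive(t2,whs2,gate)): drop {truck_at(t2,gate)}, keep {pkg_at(p4,portA)}, require {truck_at(t2,whs2)}
    → {pkg_at(p4,portA), truck_at(t2,whs2)}

== RESULT ==
["pkg_at(p4,portA)", "truck_at(t2,whs2)"]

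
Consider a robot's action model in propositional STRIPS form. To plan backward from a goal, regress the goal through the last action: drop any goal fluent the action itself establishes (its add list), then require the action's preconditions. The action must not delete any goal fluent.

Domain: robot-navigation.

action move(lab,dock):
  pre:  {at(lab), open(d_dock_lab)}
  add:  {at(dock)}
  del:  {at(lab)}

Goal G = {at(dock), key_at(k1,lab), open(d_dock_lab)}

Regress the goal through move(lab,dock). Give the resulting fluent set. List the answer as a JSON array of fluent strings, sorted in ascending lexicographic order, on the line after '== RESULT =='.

Regress:
  G ∩ del = {}  (empty — regression defined)
  G \ add = {at(dock), key_at(k1,lab), open(d_dock_lab)} \ {at(dock)} = {key_at(k1,lab), open(d_dock_lab)}
  ∪ pre   = {key_at(k1,lab), open(d_dock_lab)} ∪ {at(lab), open(d_dock_lab)}
          = {at(lab), key_at(k1,lab), open(d_dock_lab)}

== RESULT ==
["at(lab)", "key_at(k1,lab)", "open(d_dock_lab)"]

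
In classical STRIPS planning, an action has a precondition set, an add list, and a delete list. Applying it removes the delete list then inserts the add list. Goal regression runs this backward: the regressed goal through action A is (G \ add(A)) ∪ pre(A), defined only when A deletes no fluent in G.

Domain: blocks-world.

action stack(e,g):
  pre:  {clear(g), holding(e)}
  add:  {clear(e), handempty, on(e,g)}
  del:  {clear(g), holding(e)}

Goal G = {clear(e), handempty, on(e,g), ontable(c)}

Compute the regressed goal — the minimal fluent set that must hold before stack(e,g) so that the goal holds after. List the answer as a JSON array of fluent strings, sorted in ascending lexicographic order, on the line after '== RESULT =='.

Compute (G \ add) ∪ pre:
  G ∩ del = {}  (empty — regression defined)
  G \ add = {clear(e), handempty, on(e,g), ontable(c)} \ {clear(e), handempty, on(e,g)} = {ontable(c)}
  ∪ pre   = {ontable(c)} ∪ {clear(g), holding(e)}
          = {clear(g), holding(e), ontable(c)}

== RESULT ==
["clear(g)", "holding(e)", "ontable(c)"]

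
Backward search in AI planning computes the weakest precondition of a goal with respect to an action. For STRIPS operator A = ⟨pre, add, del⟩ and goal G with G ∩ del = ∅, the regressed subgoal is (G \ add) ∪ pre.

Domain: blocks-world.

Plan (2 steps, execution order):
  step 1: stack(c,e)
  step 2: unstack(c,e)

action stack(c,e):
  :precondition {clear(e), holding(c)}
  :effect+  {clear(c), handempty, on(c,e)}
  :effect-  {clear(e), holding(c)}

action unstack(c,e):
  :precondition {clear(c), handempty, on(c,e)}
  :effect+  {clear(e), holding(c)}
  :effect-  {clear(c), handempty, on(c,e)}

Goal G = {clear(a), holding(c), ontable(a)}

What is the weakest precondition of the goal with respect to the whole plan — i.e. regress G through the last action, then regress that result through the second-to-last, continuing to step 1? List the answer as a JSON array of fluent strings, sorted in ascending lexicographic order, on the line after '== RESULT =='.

Work backward from the goal:
  through step 2 (unstack(c,e)): drop {holding(c)}, keep {clear(a), ontable(a)}, require {clear(c), handempty, on(c,e)}
    → {clear(a), clear(c), handempty, on(c,e), ontable(a)}
  through step 1 (stack(c,e)): drop {clear(c), handempty, on(c,e)}, keep {clear(a), ontable(a)}, require {clear(e), holding(c)}
    → {clear(a), clear(e), holding(c), ontable(a)}

== RESULT ==
["clear(a)", "clear(e)", "holding(c)", "ontable(a)"]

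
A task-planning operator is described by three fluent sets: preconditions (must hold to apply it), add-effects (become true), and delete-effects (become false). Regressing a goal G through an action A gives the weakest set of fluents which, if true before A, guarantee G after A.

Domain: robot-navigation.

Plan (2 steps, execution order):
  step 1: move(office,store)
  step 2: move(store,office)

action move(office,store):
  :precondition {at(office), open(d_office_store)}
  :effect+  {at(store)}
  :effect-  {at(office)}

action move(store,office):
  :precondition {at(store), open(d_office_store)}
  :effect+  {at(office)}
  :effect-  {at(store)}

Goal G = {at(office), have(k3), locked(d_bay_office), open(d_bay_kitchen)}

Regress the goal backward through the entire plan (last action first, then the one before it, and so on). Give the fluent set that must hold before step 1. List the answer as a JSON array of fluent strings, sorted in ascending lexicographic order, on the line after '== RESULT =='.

Work backward from the goal:
  through step 2 (move(store,office)): drop {at(office)}, keep {have(k3), locked(d_bay_office), open(d_bay_kitchen)}, require {at(store), open(d_office_store)}
    → {at(store), have(k3), locked(d_bay_office), open(d_bay_kitchen), open(d_office_store)}
  through step 1 (move(office,store)): drop {at(store)}, keep {have(k3), locked(d_bay_office), open(d_bay_kitchen), open(d_office_store)}, require {at(office), open(d_office_store)}
    → {at(office), have(k3), locked(d_bay_office), open(d_bay_kitchen), open(d_office_store)}

== RESULT ==
["at(office)", "have(k3)", "locked(d_bay_office)", "open(d_bay_kitchen)", "open(d_office_store)"]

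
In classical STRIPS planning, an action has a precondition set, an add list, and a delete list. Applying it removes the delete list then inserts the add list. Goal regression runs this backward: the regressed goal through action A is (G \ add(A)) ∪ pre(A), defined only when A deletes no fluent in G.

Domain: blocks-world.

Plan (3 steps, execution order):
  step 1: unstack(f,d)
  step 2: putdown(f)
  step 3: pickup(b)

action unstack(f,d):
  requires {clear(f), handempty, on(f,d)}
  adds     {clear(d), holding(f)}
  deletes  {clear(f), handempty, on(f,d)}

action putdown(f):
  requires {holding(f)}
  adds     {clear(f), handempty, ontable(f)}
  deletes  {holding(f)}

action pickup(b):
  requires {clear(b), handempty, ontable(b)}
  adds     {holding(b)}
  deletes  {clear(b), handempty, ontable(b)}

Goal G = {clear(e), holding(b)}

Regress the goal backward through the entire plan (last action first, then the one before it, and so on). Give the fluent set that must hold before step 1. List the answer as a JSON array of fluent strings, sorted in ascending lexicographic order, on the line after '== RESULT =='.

Work backward from the goal:
  through step 3 (pickup(b)): drop {holding(b)}, keep {clear(e)}, require {clear(b), handempty, ontable(b)}
    → {clear(b), clear(e), handempty, ontable(b)}
  through step 2 (putdown(f)): drop {handempty}, keep {clear(b), clear(e), ontable(b)}, require {holding(f)}
    → {clear(b), clear(e), holding(f), ontable(b)}
  through step 1 (unstack(f,d)): drop {holding(f)}, keep {clear(b), clear(e), ontable(b)}, require {clear(f), handempty, on(f,d)}
    → {clear(b), clear(e), clear(f), handempty, on(f,d), ontable(b)}

== RESULT ==
["clear(b)", "clear(e)", "clear(f)", "handempty", "on(f,d)", "ontable(b)"]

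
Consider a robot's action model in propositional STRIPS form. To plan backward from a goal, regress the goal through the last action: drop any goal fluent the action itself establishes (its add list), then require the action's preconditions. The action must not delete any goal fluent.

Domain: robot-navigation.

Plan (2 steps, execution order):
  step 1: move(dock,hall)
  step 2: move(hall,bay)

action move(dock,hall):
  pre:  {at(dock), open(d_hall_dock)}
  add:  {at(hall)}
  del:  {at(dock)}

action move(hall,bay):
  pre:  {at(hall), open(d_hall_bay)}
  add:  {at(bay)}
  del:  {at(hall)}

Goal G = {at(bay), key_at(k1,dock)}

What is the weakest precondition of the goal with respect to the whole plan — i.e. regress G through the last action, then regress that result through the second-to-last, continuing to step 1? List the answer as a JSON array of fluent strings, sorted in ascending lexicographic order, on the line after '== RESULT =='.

Regress step by step:
  through step 2 (move(hall,bay)): drop {at(bay)}, keep {key_at(k1,dock)}, require {at(hall), open(d_hall_bay)}
    → {at(hall), key_at(k1,dock), open(d_hall_bay)}
  through step 1 (move(dock,hall)): drop {at(hall)}, keep {key_at(k1,dock), open(d_hall_bay)}, require {at(dock), open(d_hall_dock)}
    → {at(dock), key_at(k1,dock), open(d_hall_bay), open(d_hall_dock)}

== RESULT ==
["at(dock)", "key_at(k1,dock)", "open(d_hall_bay)", "open(d_hall_dock)"]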